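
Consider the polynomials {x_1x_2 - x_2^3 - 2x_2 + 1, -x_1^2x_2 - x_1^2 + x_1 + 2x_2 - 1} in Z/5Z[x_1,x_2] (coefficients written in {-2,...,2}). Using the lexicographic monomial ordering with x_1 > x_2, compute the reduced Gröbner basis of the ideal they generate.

This is the nonlinear analogue of row-reducing a linear system.

f_1 = x_1x_2 - x_2^3 - 2x_2 + 1, LT = x_1x_2.
f_2 = -x_1^2x_2 - x_1^2 + x_1 + 2x_2 - 1, LT = x_1^2x_2.

S(f_1,f_2): lcm = x_1^2x_2. S = -x_1^2 - x_1x_2^3 - 2x_1x_2 + 2x_1 + 2x_2 - 1.
  leading term x_1^2: no divisor's leading term divides it; move -x_1^2 to the remainder.
  leading term x_1x_2^3: subtract (-x_2^2)·f_1 from -x_1x_2^3 - 2x_1x_2 + 2x_1 + 2x_2 - 1 → -2x_1x_2 + 2x_1 - x_2^5 - 2x_2^3 + x_2^2 + 2x_2 - 1
  leading term x_1x_2: subtract (-2)·f_1 from -2x_1x_2 + 2x_1 - x_2^5 - 2x_2^3 + x_2^2 + 2x_2 - 1 → 2x_1 - x_2^5 + x_2^3 + x_2^2 - 2x_2 + 1
  leading term x_1: no divisor's leading term divides it; move 2x_1 to the remainder.
  leading term x_2^5: no divisor's leading term divides it; move -x_2^5 to the remainder.
  leading term x_2^3: no divisor's leading term divides it; move x_2^3 to the remainder.
  leading term x_2^2: no divisor's leading term divides it; move x_2^2 to the remainder.
  leading term x_2: no divisor's leading term divides it; move -2x_2 to the remainder.
  leading term 1: no divisor's leading term divides it; move 1 to the remainder.
  remainder -x_1^2 + 2x_1 - x_2^5 + x_2^3 + x_2^2 - 2x_2 + 1 ≠ 0; add g_3 = -x_1^2 + 2x_1 - x_2^5 + x_2^3 + x_2^2 - 2x_2 + 1 to the basis.

S(f_1,g_3): lcm = x_1^2x_2. S = -x_1x_2^3 + x_1 - x_2^6 + x_2^4 + x_2^3 - 2x_2^2 + x_2.
  leading term x_1x_2^3: subtract (-x_2^2)·f_1 from -x_1x_2^3 + x_1 - x_2^6 + x_2^4 + x_2^3 - 2x_2^2 + x_2 → x_1 - x_2^6 - x_2^5 + x_2^4 - x_2^3 - x_2^2 + x_2
  leading term x_1: no divisor's leading term divides it; move x_1 to the remainder.
  leading term x_2^6: no divisor's leading term divides it; move -x_2^6 to the remainder.
  leading term x_2^5: no divisor's leading term divides it; move -x_2^5 to the remainder.
  leading term x_2^4: no divisor's leading term divides it; move x_2^4 to the remainder.
  leading term x_2^3: no divisor's leading term divides it; move -x_2^3 to the remainder.
  leading term x_2^2: no divisor's leading term divides it; move -x_2^2 to the remainder.
  leading term x_2: no divisor's leading term divides it; move x_2 to the remainder.
  remainder x_1 - x_2^6 - x_2^5 + x_2^4 - x_2^3 - x_2^2 + x_2 ≠ 0; add g_4 = x_1 - x_2^6 - x_2^5 + x_2^4 - x_2^3 - x_2^2 + x_2 to the basis.

S(f_1,g_4): lcm = x_1x_2. S = x_2^7 + x_2^6 - x_2^5 + x_2^4 - x_2^2 - 2x_2 + 1.
  leading term x_2^7: no divisor's leading term divides it; move x_2^7 to the remainder.
  leading term x_2^6: no divisor's leading term divides it; move x_2^6 to the remainder.
  leading term x_2^5: no divisor's leading term divides it; move -x_2^5 to the remainder.
  leading term x_2^4: no divisor's leading term divides it; move x_2^4 to the remainder.
  leading term x_2^2: no divisor's leading term divides it; move -x_2^2 to the remainder.
  leading term x_2: no divisor's leading term divides it; move -2x_2 to the remainder.
  leading term 1: no divisor's leading term divides it; move 1 to the remainder.
  remainder x_2^7 + x_2^6 - x_2^5 + x_2^4 - x_2^2 - 2x_2 + 1 ≠ 0; add g_5 = x_2^7 + x_2^6 - x_2^5 + x_2^4 - x_2^2 - 2x_2 + 1 to the basis.

The other S-polynomials (S(f_2,g_3), S(f_2,g_4), S(g_3,g_4), S(f_1,g_5), S(f_2,g_5), S(g_3,g_5), S(g_4,g_5)) all reduce to 0 modulo the current basis, so we have a Gröbner basis.
Inter-reduce: drop elements whose leading term is divisible by another's, tail-reduce, and make monic.

G = {x_1 - x_2^6 - x_2^5 + x_2^4 - x_2^3 - x_2^2 + x_2, x_2^7 + x_2^6 - x_2^5 + x_2^4 - x_2^2 - 2x_2 + 1}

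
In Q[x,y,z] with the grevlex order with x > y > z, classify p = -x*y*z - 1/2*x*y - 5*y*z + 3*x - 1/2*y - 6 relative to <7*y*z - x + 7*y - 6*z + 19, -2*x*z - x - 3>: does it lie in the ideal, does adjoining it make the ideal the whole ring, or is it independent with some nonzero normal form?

First compute the reduced Gröbner basis of I by Buchberger's algorithm.
f_1 = 7*y*z - x + 7*y - 6*z + 19, LT = y*z.
f_2 = -2*x*z - x - 3, LT = x*z.

S(f_1,f_2): lcm = x*y*z. S = -1/7*x**2 + 1/2*x*y - 6/7*x*z + 19/7*x - 3/2*y.
  reduce S modulo (f_1, f_2):
  remainder -1/7*x**2 + 1/2*x*y + 22/7*x - 3/2*y + 9/7 ≠ 0; add h_3 = -1/7*x**2 + 1/2*x*y + 22/7*x - 3/2*y + 9/7 to the basis.

The other S-polynomials (S(f_1,h_3), S(f_2,h_3)) all reduce to 0 modulo the current basis, so we have a Gröbner basis.
Inter-reduce: drop elements whose leading term is divisible by another's, tail-reduce, and make monic.
Reduced Gröbner basis: {x**2 - 7/2*x*y - 22*x + 21/2*y - 9, x*z + 1/2*x + 3/2, y*z - 1/7*x + y - 6/7*z + 19/7}.
Label its elements g_1 = x**2 - 7/2*x*y - 22*x + 21/2*y - 9, g_2 = x*z + 1/2*x + 3/2, g_3 = y*z - 1/7*x + y - 6/7*z + 19/7.

Reduce p = -x*y*z - 1/2*x*y - 5*y*z + 3*x - 1/2*y - 6 modulo G:
  leading term x*y*z: subtract (-y)·g_2 from -x*y*z - 1/2*x*y - 5*y*z + 3*x - 1/2*y - 6 → -5*y*z + 3*x + y - 6
  leading term y*z: subtract (-5)·g_3 from -5*y*z + 3*x + y - 6 → 16/7*x + 6*y - 30/7*z + 53/7
  leading term x: no divisor's leading term divides it; move 16/7*x to the remainder.
  leading term y: no divisor's leading term divides it; move 6*y to the remainder.
  leading term z: no divisor's leading term divides it; move -30/7*z to the remainder.
  leading term 1: no divisor's leading term divides it; move 53/7 to the remainder.
  normal form = 16/7*x + 6*y - 30/7*z + 53/7.
The normal form is nonzero, so p ∉ I. Since p minus its normal form lies in I, I + (p) = I + (r) where r = 16/7*x + 6*y - 30/7*z + 53/7; decide whether this ideal is the whole ring.
Run Buchberger on G together with r (pairs among the g_i already reduce to 0 since G is a Gröbner basis):
g_1 = x**2 - 7/2*x*y - 22*x + 21/2*y - 9, LT = x**2.
g_2 = x*z + 1/2*x + 3/2, LT = x*z.
g_3 = y*z - 1/7*x + y - 6/7*z + 19/7, LT = y*z.
r = 16/7*x + 6*y - 30/7*z + 53/7, LT = x.

S(g_1,r): lcm = x**2. S = -49/8*x*y + 15/8*x*z - 405/16*x + 21/2*y - 9.
  reduce S modulo (g_1, g_2, g_3, r):
  remainder 1029/64*y**2 + 59129/512*y - 31815/512*z + 114429/1024 ≠ 0; add m_5 = 1029/64*y**2 + 59129/512*y - 31815/512*z + 114429/1024 to the basis.

S(g_2,r): lcm = x*z. S = -21/8*y*z + 15/8*z**2 + 1/2*x - 53/16*z + 3/2.
  reduce S modulo (g_1, g_2, g_3, r, m_5):
  remainder 15/8*z**2 + 147/64*y - 341/64*z + 1051/128 ≠ 0; add m_6 = 15/8*z**2 + 147/64*y - 341/64*z + 1051/128 to the basis.

The other S-polynomials (S(g_1,g_2), S(g_1,g_3), S(g_2,g_3), S(g_3,r), S(g_1,m_5), S(g_2,m_5), S(g_3,m_5), S(r,m_5), S(g_1,m_6), S(g_2,m_6), S(g_3,m_6), S(r,m_6), S(m_5,m_6)) all reduce to 0 modulo the current basis, so we have a Gröbner basis.
Inter-reduce: drop elements whose leading term is divisible by another's, tail-reduce, and make monic.
Reduced Gröbner basis: {y**2 + 8447/1176*y - 1515/392*z + 5449/784, y*z + 11/8*y - 9/8*z + 51/16, z**2 + 49/40*y - 341/120*z + 1051/240, x + 21/8*y - 15/8*z + 53/16}.
The reduced Gröbner basis of I + (p) is {y**2 + 8447/1176*y - 1515/392*z + 5449/784, y*z + 11/8*y - 9/8*z + 51/16, z**2 + 49/40*y - 341/120*z + 1051/240, x + 21/8*y - 15/8*z + 53/16} ≠ {1}, a proper ideal, so the enlarged system stays consistent: p is independent of I, with normal form 16/7*x + 6*y - 30/7*z + 53/7.

The remainder on division by a Gröbner basis is unique — it is the normal form.

-x*y*z - 1/2*x*y - 5*y*z + 3*x - 1/2*y - 6 is independent of I; its normal form modulo I is 16/7*x + 6*y - 30/7*z + 53/7.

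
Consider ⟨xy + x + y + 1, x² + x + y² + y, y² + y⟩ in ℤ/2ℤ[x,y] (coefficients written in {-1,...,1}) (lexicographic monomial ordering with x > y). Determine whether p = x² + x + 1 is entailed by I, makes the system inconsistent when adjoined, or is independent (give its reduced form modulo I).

First compute the reduced Gröbner basis of I by Buchberger's algorithm.
f_1 = xy + x + y + 1, LT = xy.
f_2 = x² + x + y² + y, LT = x².
f_3 = y² + y, LT = y².

The S-polynomials (S(f_1,f_2), S(f_1,f_3), S(f_2,f_3)) all reduce to 0 modulo the current basis, so we have a Gröbner basis.
Inter-reduce: drop elements whose leading term is divisible by another's, tail-reduce, and make monic.
Reduced Gröbner basis: {x² + x, xy + x + y + 1, y² + y}.
Label its elements g_1 = x² + x, g_2 = xy + x + y + 1, g_3 = y² + y.

Reduce p = x² + x + 1 modulo G:
  leading term x²: subtract (1)·g_1 from x² + x + 1 → 1
  leading term 1: no divisor's leading term divides it; move 1 to the remainder.
  normal form = 1.
The normal form is nonzero, so p ∉ I. Since p minus its normal form lies in I, I + (p) = I + (r) where r = 1; decide whether this ideal is the whole ring.
Here r = 1 is a nonzero constant, hence a unit: 1 ∈ I + (p), the Gröbner basis of I + (p) is {1}, and the enlarged system has no common solution — adjoining p is inconsistent.

Adjoining x² + x + 1 makes the ideal the whole ring: the system is inconsistent.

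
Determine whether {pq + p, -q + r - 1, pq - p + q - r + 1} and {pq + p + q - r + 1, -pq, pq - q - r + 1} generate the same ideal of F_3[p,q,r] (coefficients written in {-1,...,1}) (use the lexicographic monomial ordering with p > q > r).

Two ideals are equal iff their reduced Gröbner bases coincide (the reduced basis is unique for a fixed ordering).
Buchberger on the first generating set:
f_1 = pq + p, LT = pq.
f_2 = -q + r - 1, LT = q.
f_3 = pq - p + q - r + 1, LT = pq.

S(f_1,f_2): lcm = pq. S = pr.
  reduce S modulo (f_1, f_2, f_3):
  remainder pr ≠ 0; add g_4 = pr to the basis.

S(f_1,f_3): lcm = pq. S = -p - q + r - 1.
  reduce S modulo (f_1, f_2, f_3, g_4):
  remainder -p ≠ 0; add g_5 = -p to the basis.

The other S-polynomials (S(f_2,f_3), S(f_1,g_4), S(f_2,g_4), S(f_3,g_4), S(f_1,g_5), S(f_2,g_5), S(f_3,g_5), S(g_4,g_5)) all reduce to 0 modulo the current basis, so we have a Gröbner basis.
Inter-reduce: drop elements whose leading term is divisible by another's, tail-reduce, and make monic.
Reduced Gröbner basis: {p, q - r + 1}.

Buchberger on the second generating set:
h_1 = pq + p + q - r + 1, LT = pq.
h_2 = -pq, LT = pq.
h_3 = pq - q - r + 1, LT = pq.

S(h_1,h_2): lcm = pq. S = p + q - r + 1.
  reduce S modulo (h_1, h_2, h_3):
  remainder p + q - r + 1 ≠ 0; add k_4 = p + q - r + 1 to the basis.

S(h_1,h_3): lcm = pq. S = p - q.
  reduce S modulo (h_1, h_2, h_3, k_4):
  remainder q + r - 1 ≠ 0; add k_5 = q + r - 1 to the basis.

S(h_1,k_4): lcm = pq. S = p - q^{2} + qr - r + 1.
  reduce S modulo (h_1, h_2, h_3, k_4, k_5):
  remainder r^{2} + r + 1 ≠ 0; add k_6 = r^{2} + r + 1 to the basis.

The other S-polynomials (S(h_2,h_3), S(h_2,k_4), S(h_3,k_4), S(h_1,k_5), S(h_2,k_5), S(h_3,k_5), S(k_4,k_5), S(h_1,k_6), S(h_2,k_6), S(h_3,k_6), S(k_4,k_6), S(k_5,k_6)) all reduce to 0 modulo the current basis, so we have a Gröbner basis.
Inter-reduce: drop elements whose leading term is divisible by another's, tail-reduce, and make monic.
Reduced Gröbner basis: {p + r - 1, q + r - 1, r^{2} + r + 1}.

These differ, so the ideals are not equal.

No, the ideals differ.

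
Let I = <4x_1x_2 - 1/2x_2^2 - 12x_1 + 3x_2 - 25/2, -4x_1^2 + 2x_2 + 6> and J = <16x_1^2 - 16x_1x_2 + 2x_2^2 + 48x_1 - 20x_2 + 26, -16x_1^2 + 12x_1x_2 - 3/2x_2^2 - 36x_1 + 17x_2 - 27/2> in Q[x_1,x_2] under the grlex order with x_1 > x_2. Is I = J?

Equality of ideals is decidable: compute both reduced Gröbner bases (unique for the ordering) and check whether they agree.
Buchberger on the first generating set:
f_1 = 4x_1x_2 - 1/2x_2^2 - 12x_1 + 3x_2 - 25/2, LT = x_1x_2.
f_2 = -4x_1^2 + 2x_2 + 6, LT = x_1^2.

S(f_1,f_2): lcm = x_1^2x_2. S = -1/8x_1x_2^2 - 3x_1^2 + 3/4x_1x_2 + 1/2x_2^2 - 25/8x_1 + 3/2x_2.
  leading term x_1x_2^2: subtract (-1/32x_2)·f_1 from -1/8x_1x_2^2 - 3x_1^2 + 3/4x_1x_2 + 1/2x_2^2 - 25/8x_1 + 3/2x_2 → -1/64x_2^3 - 3x_1^2 + 3/8x_1x_2 + 19/32x_2^2 - 25/8x_1 + 71/64x_2
  leading term x_2^3: no divisor's leading term divides it; move -1/64x_2^3 to the remainder.
  leading term x_1^2: subtract (3/4)·f_2 from -3x_1^2 + 3/8x_1x_2 + 19/32x_2^2 - 25/8x_1 + 71/64x_2 → 3/8x_1x_2 + 19/32x_2^2 - 25/8x_1 - 25/64x_2 - 9/2
  leading term x_1x_2: subtract (3/32)·f_1 from 3/8x_1x_2 + 19/32x_2^2 - 25/8x_1 - 25/64x_2 - 9/2 → 41/64x_2^2 - 2x_1 - 43/64x_2 - 213/64
  leading term x_2^2: no divisor's leading term divides it; move 41/64x_2^2 to the remainder.
  leading term x_1: no divisor's leading term divides it; move -2x_1 to the remainder.
  leading term x_2: no divisor's leading term divides it; move -43/64x_2 to the remainder.
  leading term 1: no divisor's leading term divides it; move -213/64 to the remainder.
  remainder -1/64x_2^3 + 41/64x_2^2 - 2x_1 - 43/64x_2 - 213/64 ≠ 0; add g_3 = -1/64x_2^3 + 41/64x_2^2 - 2x_1 - 43/64x_2 - 213/64 to the basis.

S(f_1,g_3): lcm = x_1x_2^3. S = -1/8x_2^4 + 38x_1x_2^2 + 3/4x_2^3 - 128x_1^2 - 43x_1x_2 - 25/8x_2^2 - 213x_1.
  leading term x_2^4: subtract (8x_2)·g_3 from -1/8x_2^4 + 38x_1x_2^2 + 3/4x_2^3 - 128x_1^2 - 43x_1x_2 - 25/8x_2^2 - 213x_1 → 38x_1x_2^2 - 35/8x_2^3 - 128x_1^2 - 27x_1x_2 + 9/4x_2^2 - 213x_1 + 213/8x_2
  leading term x_1x_2^2: subtract (19/2x_2)·f_1 from 38x_1x_2^2 - 35/8x_2^3 - 128x_1^2 - 27x_1x_2 + 9/4x_2^2 - 213x_1 + 213/8x_2 → 3/8x_2^3 - 128x_1^2 + 87x_1x_2 - 105/4x_2^2 - 213x_1 + 1163/8x_2
  leading term x_2^3: subtract (-24)·g_3 from 3/8x_2^3 - 128x_1^2 + 87x_1x_2 - 105/4x_2^2 - 213x_1 + 1163/8x_2 → -128x_1^2 + 87x_1x_2 - 87/8x_2^2 - 261x_1 + 517/4x_2 - 639/8
  leading term x_1^2: subtract (32)·f_2 from -128x_1^2 + 87x_1x_2 - 87/8x_2^2 - 261x_1 + 517/4x_2 - 639/8 → 87x_1x_2 - 87/8x_2^2 - 261x_1 + 261/4x_2 - 2175/8
  leading term x_1x_2: subtract (87/4)·f_1 from 87x_1x_2 - 87/8x_2^2 - 261x_1 + 261/4x_2 - 2175/8 → 0
  remainder 0.

S(f_2,g_3): leading monomials are coprime, so the S-polynomial reduces to 0 (Buchberger's first criterion).
Every S-polynomial of the final basis reduces to 0, so we have a Gröbner basis.
Inter-reduce: drop elements whose leading term is divisible by another's, tail-reduce, and make monic.
Reduced Gröbner basis: {x_2^3 - 41x_2^2 + 128x_1 + 43x_2 + 213, x_1^2 - 1/2x_2 - 3/2, x_1x_2 - 1/8x_2^2 - 3x_1 + 3/4x_2 - 25/8}.

Buchberger on the second generating set:
h_1 = 16x_1^2 - 16x_1x_2 + 2x_2^2 + 48x_1 - 20x_2 + 26, LT = x_1^2.
h_2 = -16x_1^2 + 12x_1x_2 - 3/2x_2^2 - 36x_1 + 17x_2 - 27/2, LT = x_1^2.

S(h_1,h_2): lcm = x_1^2. S = -1/4x_1x_2 + 1/32x_2^2 + 3/4x_1 - 3/16x_2 + 25/32.
  leading term x_1x_2: no divisor's leading term divides it; move -1/4x_1x_2 to the remainder.
  leading term x_2^2: no divisor's leading term divides it; move 1/32x_2^2 to the remainder.
  leading term x_1: no divisor's leading term divides it; move 3/4x_1 to the remainder.
  leading term x_2: no divisor's leading term divides it; move -3/16x_2 to the remainder.
  leading term 1: no divisor's leading term divides it; move 25/32 to the remainder.
  remainder -1/4x_1x_2 + 1/32x_2^2 + 3/4x_1 - 3/16x_2 + 25/32 ≠ 0; add k_3 = -1/4x_1x_2 + 1/32x_2^2 + 3/4x_1 - 3/16x_2 + 25/32 to the basis.

S(h_1,k_3): lcm = x_1^2x_2. S = -7/8x_1x_2^2 + 1/8x_2^3 + 3x_1^2 + 9/4x_1x_2 - 5/4x_2^2 + 25/8x_1 + 13/8x_2.
  leading term x_1x_2^2: subtract (7/2x_2)·k_3 from -7/8x_1x_2^2 + 1/8x_2^3 + 3x_1^2 + 9/4x_1x_2 - 5/4x_2^2 + 25/8x_1 + 13/8x_2 → 1/64x_2^3 + 3x_1^2 - 3/8x_1x_2 - 19/32x_2^2 + 25/8x_1 - 71/64x_2
  leading term x_2^3: no divisor's leading term divides it; move 1/64x_2^3 to the remainder.
  leading term x_1^2: subtract (3/16)·h_1 from 3x_1^2 - 3/8x_1x_2 - 19/32x_2^2 + 25/8x_1 - 71/64x_2 → 21/8x_1x_2 - 31/32x_2^2 - 47/8x_1 + 169/64x_2 - 39/8
  leading term x_1x_2: subtract (-21/2)·k_3 from 21/8x_1x_2 - 31/32x_2^2 - 47/8x_1 + 169/64x_2 - 39/8 → -41/64x_2^2 + 2x_1 + 43/64x_2 + 213/64
  leading term x_2^2: no divisor's leading term divides it; move -41/64x_2^2 to the remainder.
  leading term x_1: no divisor's leading term divides it; move 2x_1 to the remainder.
  leading term x_2: no divisor's leading term divides it; move 43/64x_2 to the remainder.
  leading term 1: no divisor's leading term divides it; move 213/64 to the remainder.
  remainder 1/64x_2^3 - 41/64x_2^2 + 2x_1 + 43/64x_2 + 213/64 ≠ 0; add k_4 = 1/64x_2^3 - 41/64x_2^2 + 2x_1 + 43/64x_2 + 213/64 to the basis.

S(h_2,k_3): lcm = x_1^2x_2. S = -5/8x_1x_2^2 + 3/32x_2^3 + 3x_1^2 + 3/2x_1x_2 - 17/16x_2^2 + 25/8x_1 + 27/32x_2.
  leading term x_1x_2^2: subtract (5/2x_2)·k_3 from -5/8x_1x_2^2 + 3/32x_2^3 + 3x_1^2 + 3/2x_1x_2 - 17/16x_2^2 + 25/8x_1 + 27/32x_2 → 1/64x_2^3 + 3x_1^2 - 3/8x_1x_2 - 19/32x_2^2 + 25/8x_1 - 71/64x_2
  leading term x_2^3: subtract (1)·k_4 from 1/64x_2^3 + 3x_1^2 - 3/8x_1x_2 - 19/32x_2^2 + 25/8x_1 - 71/64x_2 → 3x_1^2 - 3/8x_1x_2 + 3/64x_2^2 + 9/8x_1 - 57/32x_2 - 213/64
  leading term x_1^2: subtract (3/16)·h_1 from 3x_1^2 - 3/8x_1x_2 + 3/64x_2^2 + 9/8x_1 - 57/32x_2 - 213/64 → 21/8x_1x_2 - 21/64x_2^2 - 63/8x_1 + 63/32x_2 - 525/64
  leading term x_1x_2: subtract (-21/2)·k_3 from 21/8x_1x_2 - 21/64x_2^2 - 63/8x_1 + 63/32x_2 - 525/64 → 0
  remainder 0.

S(h_1,k_4): leading monomials are coprime, so the S-polynomial reduces to 0 (Buchberger's first criterion).
S(h_2,k_4): leading monomials are coprime, so the S-polynomial reduces to 0 (Buchberger's first criterion).
S(k_3,k_4): lcm = x_1x_2^3. S = -1/8x_2^4 + 38x_1x_2^2 + 3/4x_2^3 - 128x_1^2 - 43x_1x_2 - 25/8x_2^2 - 213x_1.
  leading term x_2^4: subtract (-8x_2)·k_4 from -1/8x_2^4 + 38x_1x_2^2 + 3/4x_2^3 - 128x_1^2 - 43x_1x_2 - 25/8x_2^2 - 213x_1 → 38x_1x_2^2 - 35/8x_2^3 - 128x_1^2 - 27x_1x_2 + 9/4x_2^2 - 213x_1 + 213/8x_2
  leading term x_1x_2^2: subtract (-152x_2)·k_3 from 38x_1x_2^2 - 35/8x_2^3 - 128x_1^2 - 27x_1x_2 + 9/4x_2^2 - 213x_1 + 213/8x_2 → 3/8x_2^3 - 128x_1^2 + 87x_1x_2 - 105/4x_2^2 - 213x_1 + 1163/8x_2
  leading term x_2^3: subtract (24)·k_4 from 3/8x_2^3 - 128x_1^2 + 87x_1x_2 - 105/4x_2^2 - 213x_1 + 1163/8x_2 → -128x_1^2 + 87x_1x_2 - 87/8x_2^2 - 261x_1 + 517/4x_2 - 639/8
  leading term x_1^2: subtract (-8)·h_1 from -128x_1^2 + 87x_1x_2 - 87/8x_2^2 - 261x_1 + 517/4x_2 - 639/8 → -41x_1x_2 + 41/8x_2^2 + 123x_1 - 123/4x_2 + 1025/8
  leading term x_1x_2: subtract (164)·k_3 from -41x_1x_2 + 41/8x_2^2 + 123x_1 - 123/4x_2 + 1025/8 → 0
  remainder 0.

Every S-polynomial of the final basis reduces to 0, so we have a Gröbner basis.
Inter-reduce: drop elements whose leading term is divisible by another's, tail-reduce, and make monic.
Reduced Gröbner basis: {x_2^3 - 41x_2^2 + 128x_1 + 43x_2 + 213, x_1^2 - 1/2x_2 - 3/2, x_1x_2 - 1/8x_2^2 - 3x_1 + 3/4x_2 - 25/8}.

The two bases agree; hence the ideals are identical.

Yes, the ideals are equal.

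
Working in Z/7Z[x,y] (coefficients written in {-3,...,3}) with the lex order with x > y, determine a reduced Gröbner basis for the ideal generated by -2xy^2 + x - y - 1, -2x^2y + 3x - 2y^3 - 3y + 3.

f_1 = -2xy^2 + x - y - 1, LT = xy^2.
f_2 = -2x^2y + 3x - 2y^3 - 3y + 3, LT = x^2y.

S(f_1,f_2): lcm = x^2y^2. S = 3x^2 + 2xy - 3x - y^4 + 2y^2 - 2y.
  leading term x^2: no divisor's leading term divides it; move 3x^2 to the remainder.
  leading term xy: no divisor's leading term divides it; move 2xy to the remainder.
  leading term x: no divisor's leading term divides it; move -3x to the remainder.
  leading term y^4: no divisor's leading term divides it; move -y^4 to the remainder.
  leading term y^2: no divisor's leading term divides it; move 2y^2 to the remainder.
  leading term y: no divisor's leading term divides it; move -2y to the remainder.
  remainder 3x^2 + 2xy - 3x - y^4 + 2y^2 - 2y ≠ 0; add g_3 = 3x^2 + 2xy - 3x - y^4 + 2y^2 - 2y to the basis.

S(f_1,g_3): lcm = x^2y^2. S = 3x^2 - 3xy^3 + xy^2 - 3xy - 3x - 2y^6 - 3y^4 + 3y^3.
  leading term x^2: subtract (1)·g_3 from 3x^2 - 3xy^3 + xy^2 - 3xy - 3x - 2y^6 - 3y^4 + 3y^3 → -3xy^3 + xy^2 + 2xy - 2y^6 - 2y^4 + 3y^3 - 2y^2 + 2y
  leading term xy^3: subtract (-2y)·f_1 from -3xy^3 + xy^2 + 2xy - 2y^6 - 2y^4 + 3y^3 - 2y^2 + 2y → xy^2 - 3xy - 2y^6 - 2y^4 + 3y^3 + 3y^2
  leading term xy^2: subtract (3)·f_1 from xy^2 - 3xy - 2y^6 - 2y^4 + 3y^3 + 3y^2 → -3xy - 3x - 2y^6 - 2y^4 + 3y^3 + 3y^2 + 3y + 3
  leading term xy: no divisor's leading term divides it; move -3xy to the remainder.
  leading term x: no divisor's leading term divides it; move -3x to the remainder.
  leading term y^6: no divisor's leading term divides it; move -2y^6 to the remainder.
  leading term y^4: no divisor's leading term divides it; move -2y^4 to the remainder.
  leading term y^3: no divisor's leading term divides it; move 3y^3 to the remainder.
  leading term y^2: no divisor's leading term divides it; move 3y^2 to the remainder.
  leading term y: no divisor's leading term divides it; move 3y to the remainder.
  leading term 1: no divisor's leading term divides it; move 3 to the remainder.
  remainder -3xy - 3x - 2y^6 - 2y^4 + 3y^3 + 3y^2 + 3y + 3 ≠ 0; add g_4 = -3xy - 3x - 2y^6 - 2y^4 + 3y^3 + 3y^2 + 3y + 3 to the basis.

S(f_2,g_3): lcm = x^2y. S = -3xy^2 + xy + 2x - 2y^5 - 2y^3 + 3y^2 - 2y + 2.
  leading term xy^2: subtract (-2)·f_1 from -3xy^2 + xy + 2x - 2y^5 - 2y^3 + 3y^2 - 2y + 2 → xy - 3x - 2y^5 - 2y^3 + 3y^2 + 3y
  leading term xy: subtract (2)·g_4 from xy - 3x - 2y^5 - 2y^3 + 3y^2 + 3y → 3x - 3y^6 - 2y^5 - 3y^4 - y^3 - 3y^2 - 3y + 1
  leading term x: no divisor's leading term divides it; move 3x to the remainder.
  leading term y^6: no divisor's leading term divides it; move -3y^6 to the remainder.
  leading term y^5: no divisor's leading term divides it; move -2y^5 to the remainder.
  leading term y^4: no divisor's leading term divides it; move -3y^4 to the remainder.
  leading term y^3: no divisor's leading term divides it; move -y^3 to the remainder.
  leading term y^2: no divisor's leading term divides it; move -3y^2 to the remainder.
  leading term y: no divisor's leading term divides it; move -3y to the remainder.
  leading term 1: no divisor's leading term divides it; move 1 to the remainder.
  remainder 3x - 3y^6 - 2y^5 - 3y^4 - y^3 - 3y^2 - 3y + 1 ≠ 0; add g_5 = 3x - 3y^6 - 2y^5 - 3y^4 - y^3 - 3y^2 - 3y + 1 to the basis.

S(f_1,g_4): lcm = xy^2. S = -xy + 3x - 3y^7 - 3y^5 + y^4 + y^3 + y^2 - 2y - 3.
  leading term xy: subtract (-2)·g_4 from -xy + 3x - 3y^7 - 3y^5 + y^4 + y^3 + y^2 - 2y - 3 → -3x - 3y^7 + 3y^6 - 3y^5 - 3y^4 - 3y + 3
  leading term x: subtract (-1)·g_5 from -3x - 3y^7 + 3y^6 - 3y^5 - 3y^4 - 3y + 3 → -3y^7 + 2y^5 + y^4 - y^3 - 3y^2 + y - 3
  leading term y^7: no divisor's leading term divides it; move -3y^7 to the remainder.
  leading term y^5: no divisor's leading term divides it; move 2y^5 to the remainder.
  leading term y^4: no divisor's leading term divides it; move y^4 to the remainder.
  leading term y^3: no divisor's leading term divides it; move -y^3 to the remainder.
  leading term y^2: no divisor's leading term divides it; move -3y^2 to the remainder.
  leading term y: no divisor's leading term divides it; move y to the remainder.
  leading term 1: no divisor's leading term divides it; move -3 to the remainder.
  remainder -3y^7 + 2y^5 + y^4 - y^3 - 3y^2 + y - 3 ≠ 0; add g_6 = -3y^7 + 2y^5 + y^4 - y^3 - 3y^2 + y - 3 to the basis.

The other S-polynomials (S(f_2,g_4), S(g_3,g_4), S(f_1,g_5), S(f_2,g_5), S(g_3,g_5), S(g_4,g_5), S(f_1,g_6), S(f_2,g_6), S(g_3,g_6), S(g_4,g_6), S(g_5,g_6)) all reduce to 0 modulo the current basis, so we have a Gröbner basis.
Inter-reduce: drop elements whose leading term is divisible by another's, tail-reduce, and make monic.

G = {x - y^6 - 3y^5 - y^4 + 2y^3 - y^2 - y - 2, y^7 - 3y^5 + 2y^4 - 2y^3 + y^2 + 2y + 1}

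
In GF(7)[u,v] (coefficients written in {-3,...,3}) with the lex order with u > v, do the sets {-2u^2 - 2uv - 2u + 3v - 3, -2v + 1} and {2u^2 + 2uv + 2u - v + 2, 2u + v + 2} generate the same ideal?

No, the ideals differ.

Since reduced Gröbner bases are canonical representatives of ideals under a given ordering, it suffices to compute and compare them.
Buchberger on the first generating set:
f_1 = -2u^2 - 2uv - 2u + 3v - 3, LT = u^2.
f_2 = -2v + 1, LT = v.

The S-polynomials (S(f_1,f_2)) all reduce to 0 modulo the current basis, so we have a Gröbner basis.
Inter-reduce: drop elements whose leading term is divisible by another's, tail-reduce, and make monic.
Reduced Gröbner basis: {u^2 - 2u - 1, v + 3}.

Buchberger on the second generating set:
h_1 = 2u^2 + 2uv + 2u - v + 2, LT = u^2.
h_2 = 2u + v + 2, LT = u.

S(h_1,h_2): lcm = u^2. S = -3uv + 3v + 1.
  reduce S modulo (h_1, h_2):
  remainder -2v^2 - v + 1 ≠ 0; add k_3 = -2v^2 - v + 1 to the basis.

The other S-polynomials (S(h_1,k_3), S(h_2,k_3)) all reduce to 0 modulo the current basis, so we have a Gröbner basis.
Inter-reduce: drop elements whose leading term is divisible by another's, tail-reduce, and make monic.
Reduced Gröbner basis: {u - 3v + 1, v^2 - 3v + 3}.

The bases are distinct; the ideals are different.
The same test decides containment: I ⊆ J iff every generator of I reduces to 0 modulo a Gröbner basis of J.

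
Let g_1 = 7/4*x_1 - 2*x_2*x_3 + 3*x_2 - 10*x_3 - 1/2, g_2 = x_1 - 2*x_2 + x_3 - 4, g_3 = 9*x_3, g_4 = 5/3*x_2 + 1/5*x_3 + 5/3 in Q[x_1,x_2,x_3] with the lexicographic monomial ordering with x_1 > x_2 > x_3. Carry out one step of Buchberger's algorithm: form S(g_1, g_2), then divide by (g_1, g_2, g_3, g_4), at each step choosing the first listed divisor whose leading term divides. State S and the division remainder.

S(g_1, g_2) = -8/7*x_2*x_3 + 26/7*x_2 - 47/7*x_3 + 26/7; remainder on division = 0.

lcm(LM(g_1), LM(g_2)) = x_1.
S = (lcm/LT(g_1))·g_1 − (lcm/LT(g_2))·g_2 = -8/7*x_2*x_3 + 26/7*x_2 - 47/7*x_3 + 26/7.
Reduce S modulo (g_1, g_2, g_3, g_4) in that order:
  leading term x_2*x_3: subtract (-8/63*x_2)·g_3 from -8/7*x_2*x_3 + 26/7*x_2 - 47/7*x_3 + 26/7 → 26/7*x_2 - 47/7*x_3 + 26/7
  leading term x_2: subtract (78/35)·g_4 from 26/7*x_2 - 47/7*x_3 + 26/7 → -179/25*x_3
  leading term x_3: subtract (-179/225)·g_3 from -179/25*x_3 → 0
The remainder is 0, so this S-polynomial contributes no new basis element.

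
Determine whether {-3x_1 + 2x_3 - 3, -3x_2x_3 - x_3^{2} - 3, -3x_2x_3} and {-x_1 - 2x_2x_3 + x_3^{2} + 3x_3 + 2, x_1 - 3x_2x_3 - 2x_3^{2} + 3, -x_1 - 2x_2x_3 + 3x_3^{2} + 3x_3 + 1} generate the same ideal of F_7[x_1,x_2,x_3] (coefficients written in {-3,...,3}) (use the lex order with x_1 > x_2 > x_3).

Since reduced Gröbner bases are canonical representatives of ideals under a given ordering, it suffices to compute and compare them.
Buchberger on the first generating set:
f_1 = -3x_1 + 2x_3 - 3, LT = x_1.
f_2 = -3x_2x_3 - x_3^{2} - 3, LT = x_2x_3.
f_3 = -3x_2x_3, LT = x_2x_3.

S(f_1,f_2): leading monomials are coprime, so the S-polynomial reduces to 0 (Buchberger's first criterion).
S(f_1,f_3): leading monomials are coprime, so the S-polynomial reduces to 0 (Buchberger's first criterion).
S(f_2,f_3): lcm = x_2x_3. S = -2x_3^{2} + 1.
  leading term x_3^{2}: no divisor's leading term divides it; move -2x_3^{2} to the remainder.
  leading term 1: no divisor's leading term divides it; move 1 to the remainder.
  remainder -2x_3^{2} + 1 ≠ 0; add g_4 = -2x_3^{2} + 1 to the basis.

S(f_1,g_4): leading monomials are coprime, so the S-polynomial reduces to 0 (Buchberger's first criterion).
S(f_2,g_4): lcm = x_2x_3^{2}. S = -3x_2 - 2x_3^{3} + x_3.
  leading term x_2: no divisor's leading term divides it; move -3x_2 to the remainder.
  leading term x_3^{3}: subtract (x_3)·g_4 from -2x_3^{3} + x_3 → 0
  remainder -3x_2 ≠ 0; add g_5 = -3x_2 to the basis.

S(f_3,g_4): lcm = x_2x_3^{2}. S = -3x_2.
  leading term x_2: subtract (1)·g_5 from -3x_2 → 0
  remainder 0.

S(f_1,g_5): leading monomials are coprime, so the S-polynomial reduces to 0 (Buchberger's first criterion).
S(f_2,g_5): lcm = x_2x_3. S = -2x_3^{2} + 1.
  leading term x_3^{2}: subtract (1)·g_4 from -2x_3^{2} + 1 → 0
  remainder 0.

S(f_3,g_5): lcm = x_2x_3. S = 0.
  remainder 0.

S(g_4,g_5): leading monomials are coprime, so the S-polynomial reduces to 0 (Buchberger's first criterion).
Every S-polynomial of the final basis reduces to 0, so we have a Gröbner basis.
Inter-reduce: drop elements whose leading term is divisible by another's, tail-reduce, and make monic.
Reduced Gröbner basis: {x_1 - 3x_3 + 1, x_2, x_3^{2} + 3}.

Buchberger on the second generating set:
h_1 = -x_1 - 2x_2x_3 + x_3^{2} + 3x_3 + 2, LT = x_1.
h_2 = x_1 - 3x_2x_3 - 2x_3^{2} + 3, LT = x_1.
h_3 = -x_1 - 2x_2x_3 + 3x_3^{2} + 3x_3 + 1, LT = x_1.

S(h_1,h_2): lcm = x_1. S = -2x_2x_3 + x_3^{2} - 3x_3 + 2.
  leading term x_2x_3: no divisor's leading term divides it; move -2x_2x_3 to the remainder.
  leading term x_3^{2}: no divisor's leading term divides it; move x_3^{2} to the remainder.
  leading term x_3: no divisor's leading term divides it; move -3x_3 to the remainder.
  leading term 1: no divisor's leading term divides it; move 2 to the remainder.
  remainder -2x_2x_3 + x_3^{2} - 3x_3 + 2 ≠ 0; add k_4 = -2x_2x_3 + x_3^{2} - 3x_3 + 2 to the basis.

S(h_1,h_3): lcm = x_1. S = 2x_3^{2} - 1.
  leading term x_3^{2}: no divisor's leading term divides it; move 2x_3^{2} to the remainder.
  leading term 1: no divisor's leading term divides it; move -1 to the remainder.
  remainder 2x_3^{2} - 1 ≠ 0; add k_5 = 2x_3^{2} - 1 to the basis.

S(h_2,h_3): lcm = x_1. S = 2x_2x_3 + x_3^{2} + 3x_3 - 3.
  leading term x_2x_3: subtract (-1)·k_4 from 2x_2x_3 + x_3^{2} + 3x_3 - 3 → 2x_3^{2} - 1
  leading term x_3^{2}: subtract (1)·k_5 from 2x_3^{2} - 1 → 0
  remainder 0.

S(h_1,k_4): leading monomials are coprime, so the S-polynomial reduces to 0 (Buchberger's first criterion).
S(h_2,k_4): leading monomials are coprime, so the S-polynomial reduces to 0 (Buchberger's first criterion).
S(h_3,k_4): leading monomials are coprime, so the S-polynomial reduces to 0 (Buchberger's first criterion).
S(h_1,k_5): leading monomials are coprime, so the S-polynomial reduces to 0 (Buchberger's first criterion).
S(h_2,k_5): leading monomials are coprime, so the S-polynomial reduces to 0 (Buchberger's first criterion).
S(h_3,k_5): leading monomials are coprime, so the S-polynomial reduces to 0 (Buchberger's first criterion).
S(k_4,k_5): lcm = x_2x_3^{2}. S = -3x_2 + 3x_3^{3} - 2x_3^{2} - x_3.
  leading term x_2: no divisor's leading term divides it; move -3x_2 to the remainder.
  leading term x_3^{3}: subtract (-2x_3)·k_5 from 3x_3^{3} - 2x_3^{2} - x_3 → -2x_3^{2} - 3x_3
  leading term x_3^{2}: subtract (-1)·k_5 from -2x_3^{2} - 3x_3 → -3x_3 - 1
  leading term x_3: no divisor's leading term divides it; move -3x_3 to the remainder.
  leading term 1: no divisor's leading term divides it; move -1 to the remainder.
  remainder -3x_2 - 3x_3 - 1 ≠ 0; add k_6 = -3x_2 - 3x_3 - 1 to the basis.

S(h_1,k_6): leading monomials are coprime, so the S-polynomial reduces to 0 (Buchberger's first criterion).
S(h_2,k_6): leading monomials are coprime, so the S-polynomial reduces to 0 (Buchberger's first criterion).
S(h_3,k_6): leading monomials are coprime, so the S-polynomial reduces to 0 (Buchberger's first criterion).
S(k_4,k_6): lcm = x_2x_3. S = 2x_3^{2} - 1.
  leading term x_3^{2}: subtract (1)·k_5 from 2x_3^{2} - 1 → 0
  remainder 0.

S(k_5,k_6): leading monomials are coprime, so the S-polynomial reduces to 0 (Buchberger's first criterion).
Every S-polynomial of the final basis reduces to 0, so we have a Gröbner basis.
Inter-reduce: drop elements whose leading term is divisible by another's, tail-reduce, and make monic.
Reduced Gröbner basis: {x_1 + x_3, x_2 + x_3 - 2, x_3^{2} + 3}.

The bases are distinct; the ideals are different.

No, the ideals differ.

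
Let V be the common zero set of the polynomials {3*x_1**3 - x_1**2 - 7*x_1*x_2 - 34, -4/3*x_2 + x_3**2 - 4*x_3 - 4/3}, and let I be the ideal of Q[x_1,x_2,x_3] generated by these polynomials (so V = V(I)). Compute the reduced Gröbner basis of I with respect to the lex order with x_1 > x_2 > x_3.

The reduced Gröbner basis is the canonical form of the ideal for this ordering.

f_1 = 3*x_1**3 - x_1**2 - 7*x_1*x_2 - 34, LT = x_1**3.
f_2 = -4/3*x_2 + x_3**2 - 4*x_3 - 4/3, LT = x_2.

The S-polynomials (S(f_1,f_2)) all reduce to 0 modulo the current basis, so we have a Gröbner basis.

G = {x_1**3 - 1/3*x_1**2 - 7/4*x_1*x_3**2 + 7*x_1*x_3 + 7/3*x_1 - 34/3, x_2 - 3/4*x_3**2 + 3*x_3 + 1}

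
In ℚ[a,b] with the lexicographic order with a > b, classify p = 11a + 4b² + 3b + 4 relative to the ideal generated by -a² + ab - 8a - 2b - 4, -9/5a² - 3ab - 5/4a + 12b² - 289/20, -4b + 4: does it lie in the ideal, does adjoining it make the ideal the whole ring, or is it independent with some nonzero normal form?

11a + 4b² + 3b + 4 lies in I (it reduces to 0).

First compute the reduced Gröbner basis of I by Buchberger's algorithm.
f_1 = -a² + ab - 8a - 2b - 4, LT = a².
f_2 = -9/5a² - 3ab - 5/4a + 12b² - 289/20, LT = a².
f_3 = -4b + 4, LT = b.

S(f_1,f_2): lcm = a². S = -8/3ab + 263/36a + 20/3b² + 2b - 145/36.
  leading term ab: subtract (⅔a)·f_3 from -8/3ab + 263/36a + 20/3b² + 2b - 145/36 → 167/36a + 20/3b² + 2b - 145/36
  leading term a: no divisor's leading term divides it; move 167/36a to the remainder.
  leading term b²: subtract (-5/3b)·f_3 from 20/3b² + 2b - 145/36 → 26/3b - 145/36
  leading term b: subtract (-13/6)·f_3 from 26/3b - 145/36 → 167/36
  leading term 1: no divisor's leading term divides it; move 167/36 to the remainder.
  remainder 167/36a + 167/36 ≠ 0; add h_4 = 167/36a + 167/36 to the basis.

The other S-polynomials (S(f_1,f_3), S(f_2,f_3), S(f_1,h_4), S(f_2,h_4), S(f_3,h_4)) all reduce to 0 modulo the current basis, so we have a Gröbner basis.
Inter-reduce: drop elements whose leading term is divisible by another's, tail-reduce, and make monic.
Reduced Gröbner basis: {a + 1, b - 1}.
Label its elements g_1 = a + 1, g_2 = b - 1.

Reduce p = 11a + 4b² + 3b + 4 modulo G:
  leading term a: subtract (11)·g_1 from 11a + 4b² + 3b + 4 → 4b² + 3b - 7
  leading term b²: subtract (4b)·g_2 from 4b² + 3b - 7 → 7b - 7
  leading term b: subtract (7)·g_2 from 7b - 7 → 0
  normal form = 0.
Since the normal form is 0, p ∈ I.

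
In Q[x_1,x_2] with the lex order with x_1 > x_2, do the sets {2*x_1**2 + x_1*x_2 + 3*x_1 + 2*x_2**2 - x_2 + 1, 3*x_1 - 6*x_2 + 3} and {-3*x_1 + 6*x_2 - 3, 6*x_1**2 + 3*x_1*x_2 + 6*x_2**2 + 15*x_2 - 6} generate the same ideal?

Yes, the ideals are equal.

Two ideals are equal iff their reduced Gröbner bases coincide (the reduced basis is unique for a fixed ordering).
Buchberger on the first generating set:
f_1 = 2*x_1**2 + x_1*x_2 + 3*x_1 + 2*x_2**2 - x_2 + 1, LT = x_1**2.
f_2 = 3*x_1 - 6*x_2 + 3, LT = x_1.

S(f_1,f_2): lcm = x_1**2. S = 5/2*x_1*x_2 + 1/2*x_1 + x_2**2 - 1/2*x_2 + 1/2.
  leading term x_1*x_2: subtract (5/6*x_2)·f_2 from 5/2*x_1*x_2 + 1/2*x_1 + x_2**2 - 1/2*x_2 + 1/2 → 1/2*x_1 + 6*x_2**2 - 3*x_2 + 1/2
  leading term x_1: subtract (1/6)·f_2 from 1/2*x_1 + 6*x_2**2 - 3*x_2 + 1/2 → 6*x_2**2 - 2*x_2
  leading term x_2**2: no divisor's leading term divides it; move 6*x_2**2 to the remainder.
  leading term x_2: no divisor's leading term divides it; move -2*x_2 to the remainder.
  remainder 6*x_2**2 - 2*x_2 ≠ 0; add g_3 = 6*x_2**2 - 2*x_2 to the basis.

The other S-polynomials (S(f_1,g_3), S(f_2,g_3)) all reduce to 0 modulo the current basis, so we have a Gröbner basis.
Inter-reduce: drop elements whose leading term is divisible by another's, tail-reduce, and make monic.
Reduced Gröbner basis: {x_1 - 2*x_2 + 1, x_2**2 - 1/3*x_2}.

Buchberger on the second generating set:
h_1 = -3*x_1 + 6*x_2 - 3, LT = x_1.
h_2 = 6*x_1**2 + 3*x_1*x_2 + 6*x_2**2 + 15*x_2 - 6, LT = x_1**2.

S(h_1,h_2): lcm = x_1**2. S = -5/2*x_1*x_2 + x_1 - x_2**2 - 5/2*x_2 + 1.
  leading term x_1*x_2: subtract (5/6*x_2)·h_1 from -5/2*x_1*x_2 + x_1 - x_2**2 - 5/2*x_2 + 1 → x_1 - 6*x_2**2 + 1
  leading term x_1: subtract (-1/3)·h_1 from x_1 - 6*x_2**2 + 1 → -6*x_2**2 + 2*x_2
  leading term x_2**2: no divisor's leading term divides it; move -6*x_2**2 to the remainder.
  leading term x_2: no divisor's leading term divides it; move 2*x_2 to the remainder.
  remainder -6*x_2**2 + 2*x_2 ≠ 0; add k_3 = -6*x_2**2 + 2*x_2 to the basis.

The other S-polynomials (S(h_1,k_3), S(h_2,k_3)) all reduce to 0 modulo the current basis, so we have a Gröbner basis.
Inter-reduce: drop elements whose leading term is divisible by another's, tail-reduce, and make monic.
Reduced Gröbner basis: {x_1 - 2*x_2 + 1, x_2**2 - 1/3*x_2}.

The two bases agree; hence the ideals are identical.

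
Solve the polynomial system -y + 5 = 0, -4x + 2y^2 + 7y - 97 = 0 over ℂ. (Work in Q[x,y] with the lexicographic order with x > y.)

Compute a lex Gröbner basis by Buchberger's algorithm.
f_1 = -y + 5, LT = y.
f_2 = -4x + 2y^2 + 7y - 97, LT = x.

S(f_1,f_2): leading monomials are coprime, so the S-polynomial reduces to 0 (Buchberger's first criterion).
Every S-polynomial of the final basis reduces to 0, so we have a Gröbner basis.
Inter-reduce: drop elements whose leading term is divisible by another's, tail-reduce, and make monic.
Reduced Gröbner basis: {x + 3, y - 5}.

Elimination: the polynomial y - 5 lies in the elimination ideal for y, so y ∈ {5}. For each such y, the remaining basis elements (now univariate) give the rest of the solution.
  y = 5: the earlier basis element becomes x + 3 = 0, giving x = -3 — point (-3, 5).
A lex Gröbner basis triangularizes the system, enabling back-substitution.

{(-3, 5)}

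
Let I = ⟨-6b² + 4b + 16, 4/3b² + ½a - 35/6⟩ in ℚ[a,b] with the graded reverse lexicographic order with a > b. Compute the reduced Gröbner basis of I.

f_1 = -6b² + 4b + 16, LT = b².
f_2 = 4/3b² + ½a - 35/6, LT = b².

S(f_1,f_2): lcm = b². S = -⅜a - ⅔b + 41/24.
  reduce S modulo (f_1, f_2):
  remainder -⅜a - ⅔b + 41/24 ≠ 0; add g_3 = -⅜a - ⅔b + 41/24 to the basis.

The other S-polynomials (S(f_1,g_3), S(f_2,g_3)) all reduce to 0 modulo the current basis, so we have a Gröbner basis.
Inter-reduce: drop elements whose leading term is divisible by another's, tail-reduce, and make monic.

G = {b² - ⅔b - 8/3, a + 16/9b - 41/9}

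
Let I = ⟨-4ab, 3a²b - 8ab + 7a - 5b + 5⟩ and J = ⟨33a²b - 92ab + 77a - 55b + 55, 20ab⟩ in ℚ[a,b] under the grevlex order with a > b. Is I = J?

Yes, the ideals are equal.

Since reduced Gröbner bases are canonical representatives of ideals under a given ordering, it suffices to compute and compare them.
Buchberger on the first generating set:
f_1 = -4ab, LT = ab.
f_2 = 3a²b - 8ab + 7a - 5b + 5, LT = a²b.

S(f_1,f_2): lcm = a²b. S = 8/3ab - 7/3a + 5/3b - 5/3.
  leading term ab: subtract (-⅔)·f_1 from 8/3ab - 7/3a + 5/3b - 5/3 → -7/3a + 5/3b - 5/3
  leading term a: no divisor's leading term divides it; move -7/3a to the remainder.
  leading term b: no divisor's leading term divides it; move 5/3b to the remainder.
  leading term 1: no divisor's leading term divides it; move -5/3 to the remainder.
  remainder -7/3a + 5/3b - 5/3 ≠ 0; add g_3 = -7/3a + 5/3b - 5/3 to the basis.

S(f_1,g_3): lcm = ab. S = 5/7b² - 5/7b.
  leading term b²: no divisor's leading term divides it; move 5/7b² to the remainder.
  leading term b: no divisor's leading term divides it; move -5/7b to the remainder.
  remainder 5/7b² - 5/7b ≠ 0; add g_4 = 5/7b² - 5/7b to the basis.

The other S-polynomials (S(f_2,g_3), S(f_1,g_4), S(f_2,g_4), S(g_3,g_4)) all reduce to 0 modulo the current basis, so we have a Gröbner basis.
Inter-reduce: drop elements whose leading term is divisible by another's, tail-reduce, and make monic.
Reduced Gröbner basis: {b² - b, a - 5/7b + 5/7}.

Buchberger on the second generating set:
h_1 = 33a²b - 92ab + 77a - 55b + 55, LT = a²b.
h_2 = 20ab, LT = ab.

S(h_1,h_2): lcm = a²b. S = -92/33ab + 7/3a - 5/3b + 5/3.
  leading term ab: subtract (-23/165)·h_2 from -92/33ab + 7/3a - 5/3b + 5/3 → 7/3a - 5/3b + 5/3
  leading term a: no divisor's leading term divides it; move 7/3a to the remainder.
  leading term b: no divisor's leading term divides it; move -5/3b to the remainder.
  leading term 1: no divisor's leading term divides it; move 5/3 to the remainder.
  remainder 7/3a - 5/3b + 5/3 ≠ 0; add k_3 = 7/3a - 5/3b + 5/3 to the basis.

S(h_2,k_3): lcm = ab. S = 5/7b² - 5/7b.
  leading term b²: no divisor's leading term divides it; move 5/7b² to the remainder.
  leading term b: no divisor's leading term divides it; move -5/7b to the remainder.
  remainder 5/7b² - 5/7b ≠ 0; add k_4 = 5/7b² - 5/7b to the basis.

The other S-polynomials (S(h_1,k_3), S(h_1,k_4), S(h_2,k_4), S(k_3,k_4)) all reduce to 0 modulo the current basis, so we have a Gröbner basis.
Inter-reduce: drop elements whose leading term is divisible by another's, tail-reduce, and make monic.
Reduced Gröbner basis: {b² - b, a - 5/7b + 5/7}.

These coincide, so the ideals are equal.
The choice of monomial ordering does not affect the verdict — as long as both bases are computed under the same ordering, their equality decides ideal equality.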